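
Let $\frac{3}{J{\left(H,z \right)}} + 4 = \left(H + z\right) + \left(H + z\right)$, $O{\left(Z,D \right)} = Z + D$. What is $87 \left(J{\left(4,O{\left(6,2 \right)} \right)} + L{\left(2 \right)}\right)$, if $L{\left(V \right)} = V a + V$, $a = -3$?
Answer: $- \frac{6699}{20} \approx -334.95$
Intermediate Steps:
$L{\left(V \right)} = - 2 V$ ($L{\left(V \right)} = V \left(-3\right) + V = - 3 V + V = - 2 V$)
$O{\left(Z,D \right)} = D + Z$
$J{\left(H,z \right)} = \frac{3}{-4 + 2 H + 2 z}$ ($J{\left(H,z \right)} = \frac{3}{-4 + \left(\left(H + z\right) + \left(H + z\right)\right)} = \frac{3}{-4 + \left(2 H + 2 z\right)} = \frac{3}{-4 + 2 H + 2 z}$)
$87 \left(J{\left(4,O{\left(6,2 \right)} \right)} + L{\left(2 \right)}\right) = 87 \left(\frac{3}{2 \left(-2 + 4 + \left(2 + 6\right)\right)} - 4\right) = 87 \left(\frac{3}{2 \left(-2 + 4 + 8\right)} - 4\right) = 87 \left(\frac{3}{2 \cdot 10} - 4\right) = 87 \left(\frac{3}{2} \cdot \frac{1}{10} - 4\right) = 87 \left(\frac{3}{20} - 4\right) = 87 \left(- \frac{77}{20}\right) = - \frac{6699}{20}$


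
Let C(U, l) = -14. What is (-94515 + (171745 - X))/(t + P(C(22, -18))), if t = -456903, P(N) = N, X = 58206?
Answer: -19024/456917 ≈ -0.041636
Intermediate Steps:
(-94515 + (171745 - X))/(t + P(C(22, -18))) = (-94515 + (171745 - 1*58206))/(-456903 - 14) = (-94515 + (171745 - 58206))/(-456917) = (-94515 + 113539)*(-1/456917) = 19024*(-1/456917) = -19024/456917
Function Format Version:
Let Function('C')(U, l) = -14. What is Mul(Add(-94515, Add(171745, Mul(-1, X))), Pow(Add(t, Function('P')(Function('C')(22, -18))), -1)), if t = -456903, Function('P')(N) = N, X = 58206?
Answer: Rational(-19024, 456917) ≈ -0.041636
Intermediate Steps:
Mul(Add(-94515, Add(171745, Mul(-1, X))), Pow(Add(t, Function('P')(Function('C')(22, -18))), -1)) = Mul(Add(-94515, Add(171745, Mul(-1, 58206))), Pow(Add(-456903, -14), -1)) = Mul(Add(-94515, Add(171745, -58206)), Pow(-456917, -1)) = Mul(Add(-94515, 113539), Rational(-1, 456917)) = Mul(19024, Rational(-1, 456917)) = Rational(-19024, 456917)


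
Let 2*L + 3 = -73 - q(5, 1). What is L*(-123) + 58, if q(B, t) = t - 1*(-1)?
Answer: 4855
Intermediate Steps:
q(B, t) = 1 + t (q(B, t) = t + 1 = 1 + t)
L = -39 (L = -3/2 + (-73 - (1 + 1))/2 = -3/2 + (-73 - 1*2)/2 = -3/2 + (-73 - 2)/2 = -3/2 + (½)*(-75) = -3/2 - 75/2 = -39)
L*(-123) + 58 = -39*(-123) + 58 = 4797 + 58 = 4855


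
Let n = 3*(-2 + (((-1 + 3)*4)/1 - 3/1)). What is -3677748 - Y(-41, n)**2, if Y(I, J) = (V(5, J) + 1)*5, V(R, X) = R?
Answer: -3678648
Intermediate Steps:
n = 9 (n = 3*(-2 + ((2*4)*1 - 3*1)) = 3*(-2 + (8*1 - 3)) = 3*(-2 + (8 - 3)) = 3*(-2 + 5) = 3*3 = 9)
Y(I, J) = 30 (Y(I, J) = (5 + 1)*5 = 6*5 = 30)
-3677748 - Y(-41, n)**2 = -3677748 - 1*30**2 = -3677748 - 1*900 = -3677748 - 900 = -3678648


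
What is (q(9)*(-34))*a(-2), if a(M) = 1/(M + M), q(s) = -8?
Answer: -68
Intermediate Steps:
a(M) = 1/(2*M)
(q(9)*(-34))*a(-2) = (-8*(-34))*((½)/(-2)) = 272*((½)*(-½)) = 272*(-¼) = -68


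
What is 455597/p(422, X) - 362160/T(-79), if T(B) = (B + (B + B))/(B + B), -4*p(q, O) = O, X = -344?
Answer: -20308243/86 ≈ -2.3614e+5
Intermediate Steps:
p(q, O) = -O/4
T(B) = 3/2 (T(B) = (B + 2*B)/((2*B)) = (3*B)*(1/(2*B)) = 3/2)
455597/p(422, X) - 362160/T(-79) = 455597/((-¼*(-344))) - 362160/3/2 = 455597/86 - 362160*⅔ = 455597*(1/86) - 241440 = 455597/86 - 241440 = -20308243/86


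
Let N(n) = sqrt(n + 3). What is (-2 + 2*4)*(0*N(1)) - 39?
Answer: -39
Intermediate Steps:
N(n) = sqrt(3 + n)
(-2 + 2*4)*(0*N(1)) - 39 = (-2 + 2*4)*(0*sqrt(3 + 1)) - 39 = (-2 + 8)*(0*sqrt(4)) - 39 = 6*(0*2) - 39 = 6*0 - 39 = 0 - 39 = -39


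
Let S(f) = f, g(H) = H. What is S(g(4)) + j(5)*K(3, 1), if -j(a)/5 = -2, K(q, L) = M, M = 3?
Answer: 34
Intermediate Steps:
K(q, L) = 3
j(a) = 10 (j(a) = -5*(-2) = 10)
S(g(4)) + j(5)*K(3, 1) = 4 + 10*3 = 4 + 30 = 34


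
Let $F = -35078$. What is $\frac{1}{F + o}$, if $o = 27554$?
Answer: $- \frac{1}{7524} \approx -0.00013291$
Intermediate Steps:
$\frac{1}{F + o} = \frac{1}{-35078 + 27554} = \frac{1}{-7524} = - \frac{1}{7524}$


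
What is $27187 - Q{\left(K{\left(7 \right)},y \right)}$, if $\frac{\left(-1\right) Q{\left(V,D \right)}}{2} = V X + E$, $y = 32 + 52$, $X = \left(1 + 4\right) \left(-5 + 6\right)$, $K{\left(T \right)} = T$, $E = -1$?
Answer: $27255$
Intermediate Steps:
$X = 5$ ($X = 5 \cdot 1 = 5$)
$y = 84$
$Q{\left(V,D \right)} = 2 - 10 V$ ($Q{\left(V,D \right)} = - 2 \left(V 5 - 1\right) = - 2 \left(5 V - 1\right) = - 2 \left(-1 + 5 V\right) = 2 - 10 V$)
$27187 - Q{\left(K{\left(7 \right)},y \right)} = 27187 - \left(2 - 70\right) = 27187 - -68 = 27187 + 68 = 27255$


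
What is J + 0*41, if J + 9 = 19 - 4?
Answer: 6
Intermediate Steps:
J = 6 (J = -9 + (19 - 4) = -9 + 15 = 6)
J + 0*41 = 6 + 0*41 = 6 + 0 = 6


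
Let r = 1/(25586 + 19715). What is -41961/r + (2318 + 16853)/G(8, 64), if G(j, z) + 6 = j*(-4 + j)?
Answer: -49422737615/26 ≈ -1.9009e+9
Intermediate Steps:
r = 1/45301 ≈ 2.2075e-5
G(j, z) = -6 + j*(-4 + j)
-41961/r + (2318 + 16853)/G(8, 64) = -41961/1/45301 + (2318 + 16853)/(-6 + 8**2 - 4*8) = -41961*45301 + 19171/(-6 + 64 - 32) = -1900875261 + 19171/26 = -49422737615/26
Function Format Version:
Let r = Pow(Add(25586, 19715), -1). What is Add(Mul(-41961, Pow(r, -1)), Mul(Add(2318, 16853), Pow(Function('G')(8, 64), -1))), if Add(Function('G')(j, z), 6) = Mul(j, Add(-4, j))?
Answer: Rational(-49422737615, 26) ≈ -1.9009e+9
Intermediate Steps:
r = Rational(1, 45301) (r = Pow(45301, -1) = Rational(1, 45301) ≈ 2.2075e-5)
Function('G')(j, z) = Add(-6, Mul(j, Add(-4, j)))
Add(Mul(-41961, Pow(r, -1)), Mul(Add(2318, 16853), Pow(Function('G')(8, 64), -1))) = Add(Mul(-41961, Pow(Rational(1, 45301), -1)), Mul(Add(2318, 16853), Pow(Add(-6, Pow(8, 2), Mul(-4, 8)), -1))) = Add(Mul(-41961, 45301), Mul(19171, Pow(Add(-6, 64, -32), -1))) = Add(-1900875261, Mul(19171, Pow(26, -1))) = Add(-1900875261, Mul(19171, Rational(1, 26))) = Add(-1900875261, Rational(19171, 26)) = Rational(-49422737615, 26)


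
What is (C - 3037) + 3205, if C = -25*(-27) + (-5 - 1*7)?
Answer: 831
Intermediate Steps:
C = 663 (C = 675 + (-5 - 7) = 675 - 12 = 663)
(C - 3037) + 3205 = (663 - 3037) + 3205 = -2374 + 3205 = 831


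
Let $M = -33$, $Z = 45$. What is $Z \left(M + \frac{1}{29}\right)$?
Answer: $- \frac{43020}{29} \approx -1483.4$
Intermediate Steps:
$Z \left(M + \frac{1}{29}\right) = 45 \left(-33 + \frac{1}{29}\right) = 45 \left(- \frac{956}{29}\right) = - \frac{43020}{29}$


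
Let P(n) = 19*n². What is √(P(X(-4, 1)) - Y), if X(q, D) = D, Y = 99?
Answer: 4*I*√5 ≈ 8.9443*I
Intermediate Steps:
√(P(X(-4, 1)) - Y) = √(19*1² - 1*99) = √(19*1 - 99) = √(19 - 99) = √(-80) = 4*I*√5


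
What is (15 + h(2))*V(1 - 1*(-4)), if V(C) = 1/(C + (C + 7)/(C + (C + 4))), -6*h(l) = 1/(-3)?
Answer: 1897/738 ≈ 2.5705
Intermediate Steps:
h(l) = 1/18 (h(l) = -⅙/(-3) = -⅙*(-⅓) = 1/18)
V(C) = 1/(C + (7 + C)/(4 + 2*C)) (V(C) = 1/(C + (7 + C)/(C + (4 + C))) = 1/(C + (7 + C)/(4 + 2*C)))
(15 + h(2))*V(1 - 1*(-4)) = (15 + 1/18)*(2*(2 + (1 - 1*(-4)))/(7 + 2*(1 - 1*(-4))² + 5*(1 - 1*(-4)))) = 271*(2*(2 + (1 + 4))/(7 + 2*(1 + 4)² + 5*(1 + 4)))/18 = 271*(2*(2 + 5)/(7 + 2*5² + 5*5))/18 = 271*(2*7/(7 + 2*25 + 25))/18 = 271*(2*7/(7 + 50 + 25))/18 = 271*(2*7/82)/18 = 271*(2*(1/82)*7)/18 = (271/18)*(7/41) = 1897/738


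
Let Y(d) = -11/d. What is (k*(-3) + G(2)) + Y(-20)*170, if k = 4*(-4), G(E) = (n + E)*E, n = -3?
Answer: 279/2 ≈ 139.50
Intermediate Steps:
G(E) = E*(-3 + E) (G(E) = (-3 + E)*E = E*(-3 + E))
k = -16
(k*(-3) + G(2)) + Y(-20)*170 = (-16*(-3) + 2*(-3 + 2)) - 11/(-20)*170 = (48 + 2*(-1)) - 11*(-1/20)*170 = (48 - 2) + (11/20)*170 = 46 + 187/2 = 279/2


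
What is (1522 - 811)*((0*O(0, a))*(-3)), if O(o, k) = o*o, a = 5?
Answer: 0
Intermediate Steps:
O(o, k) = o²
(1522 - 811)*((0*O(0, a))*(-3)) = (1522 - 811)*((0*0²)*(-3)) = 711*((0*0)*(-3)) = 711*(0*(-3)) = 711*0 = 0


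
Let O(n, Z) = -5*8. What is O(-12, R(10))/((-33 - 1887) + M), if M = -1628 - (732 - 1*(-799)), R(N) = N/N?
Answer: 40/5079 ≈ 0.0078756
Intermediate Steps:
R(N) = 1
O(n, Z) = -40
M = -3159 (M = -1628 - (732 + 799) = -1628 - 1*1531 = -1628 - 1531 = -3159)
O(-12, R(10))/((-33 - 1887) + M) = -40/((-33 - 1887) - 3159) = -40/(-1920 - 3159) = -40/(-5079) = -40*(-1/5079) = 40/5079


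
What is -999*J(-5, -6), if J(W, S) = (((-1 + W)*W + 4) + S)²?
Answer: -783216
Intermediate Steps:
J(W, S) = (4 + S + W*(-1 + W))² (J(W, S) = ((W*(-1 + W) + 4) + S)² = ((4 + W*(-1 + W)) + S)² = (4 + S + W*(-1 + W))²)
-999*J(-5, -6) = -999*(4 - 6 + (-5)² - 1*(-5))² = -999*(4 - 6 + 25 + 5)² = -999*28² = -999*784 = -783216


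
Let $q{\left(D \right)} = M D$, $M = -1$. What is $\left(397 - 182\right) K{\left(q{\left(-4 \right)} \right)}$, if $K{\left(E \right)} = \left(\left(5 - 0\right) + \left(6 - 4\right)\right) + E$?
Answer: $2365$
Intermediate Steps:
$q{\left(D \right)} = - D$
$K{\left(E \right)} = 7 + E$ ($K{\left(E \right)} = \left(\left(5 + 0\right) + 2\right) + E = \left(5 + 2\right) + E = 7 + E$)
$\left(397 - 182\right) K{\left(q{\left(-4 \right)} \right)} = \left(397 - 182\right) \left(7 - -4\right) = 215 \left(7 + 4\right) = 215 \cdot 11 = 2365$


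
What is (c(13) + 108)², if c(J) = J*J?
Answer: 76729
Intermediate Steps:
c(J) = J²
(c(13) + 108)² = (13² + 108)² = (169 + 108)² = 277² = 76729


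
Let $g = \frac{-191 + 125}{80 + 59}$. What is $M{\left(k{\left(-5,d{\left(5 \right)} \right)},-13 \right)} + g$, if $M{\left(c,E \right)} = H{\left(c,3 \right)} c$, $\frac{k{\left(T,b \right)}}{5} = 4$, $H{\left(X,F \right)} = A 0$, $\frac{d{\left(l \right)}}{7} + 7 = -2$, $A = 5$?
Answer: $- \frac{66}{139} \approx -0.47482$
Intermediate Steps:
$d{\left(l \right)} = -63$ ($d{\left(l \right)} = -49 + 7 \left(-2\right) = -49 - 14 = -63$)
$H{\left(X,F \right)} = 0$ ($H{\left(X,F \right)} = 5 \cdot 0 = 0$)
$k{\left(T,b \right)} = 20$ ($k{\left(T,b \right)} = 5 \cdot 4 = 20$)
$M{\left(c,E \right)} = 0$ ($M{\left(c,E \right)} = 0 c = 0$)
$g = - \frac{66}{139} \approx -0.47482$
$M{\left(k{\left(-5,d{\left(5 \right)} \right)},-13 \right)} + g = 0 - \frac{66}{139} = - \frac{66}{139}$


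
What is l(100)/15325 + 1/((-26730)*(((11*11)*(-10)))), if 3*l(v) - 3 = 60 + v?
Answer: 14058677/3965288580 ≈ 0.0035454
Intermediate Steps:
l(v) = 21 + v/3 (l(v) = 1 + (60 + v)/3 = 1 + (20 + v/3) = 21 + v/3)
l(100)/15325 + 1/((-26730)*(((11*11)*(-10)))) = (21 + (1/3)*100)/15325 + 1/((-26730)*(((11*11)*(-10)))) = (21 + 100/3)*(1/15325) - 1/(26730*(121*(-10))) = (163/3)*(1/15325) - 1/26730/(-1210) = 163/45975 - 1/26730*(-1/1210) = 163/45975 + 1/32343300 = 14058677/3965288580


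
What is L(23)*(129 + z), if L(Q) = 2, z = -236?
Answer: -214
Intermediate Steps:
L(23)*(129 + z) = 2*(129 - 236) = 2*(-107) = -214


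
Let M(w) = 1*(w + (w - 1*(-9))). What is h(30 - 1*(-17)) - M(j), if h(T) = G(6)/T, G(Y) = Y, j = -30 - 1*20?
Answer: 4283/47 ≈ 91.128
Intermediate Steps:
j = -50 (j = -30 - 20 = -50)
M(w) = 9 + 2*w (M(w) = 1*(w + (w + 9)) = 1*(w + (9 + w)) = 1*(9 + 2*w) = 9 + 2*w)
h(T) = 6/T
h(30 - 1*(-17)) - M(j) = 6/(30 - 1*(-17)) - (9 + 2*(-50)) = 6/(30 + 17) - (9 - 100) = 6/47 - 1*(-91) = 6*(1/47) + 91 = 6/47 + 91 = 4283/47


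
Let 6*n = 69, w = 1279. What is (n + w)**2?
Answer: 6661561/4 ≈ 1.6654e+6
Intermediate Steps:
n = 23/2 (n = (1/6)*69 = 23/2 ≈ 11.500)
(n + w)**2 = (23/2 + 1279)**2 = (2581/2)**2 = 6661561/4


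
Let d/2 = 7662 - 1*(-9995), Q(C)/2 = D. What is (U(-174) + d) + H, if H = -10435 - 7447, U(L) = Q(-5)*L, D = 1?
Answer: 17084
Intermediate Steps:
Q(C) = 2 (Q(C) = 2*1 = 2)
d = 35314 (d = 2*(7662 - 1*(-9995)) = 2*(7662 + 9995) = 2*17657 = 35314)
U(L) = 2*L
H = -17882
(U(-174) + d) + H = (2*(-174) + 35314) - 17882 = (-348 + 35314) - 17882 = 34966 - 17882 = 17084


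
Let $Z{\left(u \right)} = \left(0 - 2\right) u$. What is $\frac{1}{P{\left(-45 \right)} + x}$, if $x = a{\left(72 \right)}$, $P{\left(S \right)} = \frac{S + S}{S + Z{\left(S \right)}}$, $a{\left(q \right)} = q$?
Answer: $\frac{1}{70} \approx 0.014286$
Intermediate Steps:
$Z{\left(u \right)} = - 2 u$
$P{\left(S \right)} = -2$ ($P{\left(S \right)} = \frac{S + S}{S - 2 S} = \frac{2 S}{\left(-1\right) S} = 2 S \left(- \frac{1}{S}\right) = -2$)
$x = 72$
$\frac{1}{P{\left(-45 \right)} + x} = \frac{1}{-2 + 72} = \frac{1}{70}$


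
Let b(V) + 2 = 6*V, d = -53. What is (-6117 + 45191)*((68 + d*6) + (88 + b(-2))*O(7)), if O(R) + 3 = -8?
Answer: -41574736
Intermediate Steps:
O(R) = -11 (O(R) = -3 - 8 = -11)
b(V) = -2 + 6*V
(-6117 + 45191)*((68 + d*6) + (88 + b(-2))*O(7)) = (-6117 + 45191)*((68 - 53*6) + (88 + (-2 + 6*(-2)))*(-11)) = 39074*((68 - 318) + (88 + (-2 - 12))*(-11)) = 39074*(-250 + (88 - 14)*(-11)) = 39074*(-250 + 74*(-11)) = 39074*(-250 - 814) = 39074*(-1064) = -41574736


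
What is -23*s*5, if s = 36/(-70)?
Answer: 414/7 ≈ 59.143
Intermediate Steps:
s = -18/35 (s = 36*(-1/70) = -18/35 ≈ -0.51429)
-23*s*5 = -23*(-18/35)*5 = (414/35)*5 = 414/7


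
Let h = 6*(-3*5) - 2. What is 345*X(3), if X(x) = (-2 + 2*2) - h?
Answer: 32430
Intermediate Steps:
h = -92 (h = 6*(-15) - 2 = -90 - 2 = -92)
X(x) = 94 (X(x) = (-2 + 2*2) - 1*(-92) = (-2 + 4) + 92 = 2 + 92 = 94)
345*X(3) = 345*94 = 32430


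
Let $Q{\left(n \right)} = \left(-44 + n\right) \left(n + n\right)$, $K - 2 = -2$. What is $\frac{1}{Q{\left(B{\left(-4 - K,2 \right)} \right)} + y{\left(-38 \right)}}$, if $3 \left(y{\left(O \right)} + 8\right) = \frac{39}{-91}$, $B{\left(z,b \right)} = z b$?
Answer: $\frac{7}{5767} \approx 0.0012138$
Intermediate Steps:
$K = 0$ ($K = 2 - 2 = 0$)
$B{\left(z,b \right)} = b z$
$y{\left(O \right)} = - \frac{57}{7}$ ($y{\left(O \right)} = -8 + \frac{39 \frac{1}{-91}}{3} = -8 + \frac{39 \left(- \frac{1}{91}\right)}{3} = -8 + \frac{1}{3} \left(- \frac{3}{7}\right) = -8 - \frac{1}{7} = - \frac{57}{7}$)
$Q{\left(n \right)} = 2 n \left(-44 + n\right)$ ($Q{\left(n \right)} = \left(-44 + n\right) 2 n = 2 n \left(-44 + n\right)$)
$\frac{1}{Q{\left(B{\left(-4 - K,2 \right)} \right)} + y{\left(-38 \right)}} = \frac{1}{2 \cdot 2 \left(-4 - 0\right) \left(-44 + 2 \left(-4 - 0\right)\right) - \frac{57}{7}} = \frac{1}{2 \cdot 2 \left(-4 + 0\right) \left(-44 + 2 \left(-4 + 0\right)\right) - \frac{57}{7}} = \frac{1}{2 \cdot 2 \left(-4\right) \left(-44 + 2 \left(-4\right)\right) - \frac{57}{7}} = \frac{1}{2 \left(-8\right) \left(-44 - 8\right) - \frac{57}{7}} = \frac{1}{2 \left(-8\right) \left(-52\right) - \frac{57}{7}} = \frac{1}{832 - \frac{57}{7}} = \frac{1}{\frac{5767}{7}} = \frac{7}{5767}$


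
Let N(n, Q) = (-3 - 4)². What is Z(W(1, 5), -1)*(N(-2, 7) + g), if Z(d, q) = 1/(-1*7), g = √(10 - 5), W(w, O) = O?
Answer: -7 - √5/7 ≈ -7.3194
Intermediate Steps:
N(n, Q) = 49 (N(n, Q) = (-7)² = 49)
g = √5 ≈ 2.2361
Z(d, q) = -⅐ (Z(d, q) = 1/(-7) = -⅐)
Z(W(1, 5), -1)*(N(-2, 7) + g) = -(49 + √5)/7 = -7 - √5/7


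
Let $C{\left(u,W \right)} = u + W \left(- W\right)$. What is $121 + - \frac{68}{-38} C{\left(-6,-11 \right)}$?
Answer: $- \frac{2019}{19} \approx -106.26$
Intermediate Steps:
$C{\left(u,W \right)} = u - W^{2}$
$121 + - \frac{68}{-38} C{\left(-6,-11 \right)} = 121 + - \frac{68}{-38} \left(-6 - \left(-11\right)^{2}\right) = 121 + \left(-68\right) \left(- \frac{1}{38}\right) \left(-6 - 121\right) = 121 + \frac{34 \left(-6 - 121\right)}{19} = 121 + \frac{34}{19} \left(-127\right) = 121 - \frac{4318}{19} = - \frac{2019}{19}$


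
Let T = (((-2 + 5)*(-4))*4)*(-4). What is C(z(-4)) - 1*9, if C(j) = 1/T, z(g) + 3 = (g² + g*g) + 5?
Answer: -1727/192 ≈ -8.9948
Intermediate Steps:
z(g) = 2 + 2*g² (z(g) = -3 + ((g² + g*g) + 5) = -3 + ((g² + g²) + 5) = -3 + (2*g² + 5) = -3 + (5 + 2*g²) = 2 + 2*g²)
T = 192 (T = ((3*(-4))*4)*(-4) = -12*4*(-4) = -48*(-4) = 192)
C(j) = 1/192
C(z(-4)) - 1*9 = 1/192 - 1*9 = 1/192 - 9 = -1727/192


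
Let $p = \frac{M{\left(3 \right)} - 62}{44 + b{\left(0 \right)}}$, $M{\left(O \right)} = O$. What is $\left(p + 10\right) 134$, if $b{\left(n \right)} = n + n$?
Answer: $\frac{25527}{22} \approx 1160.3$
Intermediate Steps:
$b{\left(n \right)} = 2 n$
$p = - \frac{59}{44}$ ($p = \frac{3 - 62}{44 + 2 \cdot 0} = - \frac{59}{44 + 0} = - \frac{59}{44} \approx -1.3409$)
$\left(p + 10\right) 134 = \left(- \frac{59}{44} + 10\right) 134 = \frac{381}{44} \cdot 134 = \frac{25527}{22}$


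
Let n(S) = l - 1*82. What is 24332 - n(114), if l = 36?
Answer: 24378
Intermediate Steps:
n(S) = -46 (n(S) = 36 - 1*82 = 36 - 82 = -46)
24332 - n(114) = 24332 - 1*(-46) = 24332 + 46 = 24378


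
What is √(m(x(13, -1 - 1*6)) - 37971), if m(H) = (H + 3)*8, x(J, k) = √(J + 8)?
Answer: √(-37947 + 8*√21) ≈ 194.71*I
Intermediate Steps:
x(J, k) = √(8 + J)
m(H) = 24 + 8*H (m(H) = (3 + H)*8 = 24 + 8*H)
√(m(x(13, -1 - 1*6)) - 37971) = √((24 + 8*√(8 + 13)) - 37971) = √((24 + 8*√21) - 37971) = √(-37947 + 8*√21)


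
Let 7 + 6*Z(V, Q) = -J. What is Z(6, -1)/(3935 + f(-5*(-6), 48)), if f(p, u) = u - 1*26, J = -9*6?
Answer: 47/23742 ≈ 0.0019796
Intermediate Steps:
J = -54
f(p, u) = -26 + u (f(p, u) = u - 26 = -26 + u)
Z(V, Q) = 47/6 (Z(V, Q) = -7/6 + (-1*(-54))/6 = -7/6 + (⅙)*54 = -7/6 + 9 = 47/6)
Z(6, -1)/(3935 + f(-5*(-6), 48)) = 47/(6*(3935 + (-26 + 48))) = 47/(6*(3935 + 22)) = (47/6)/3957 = (47/6)*(1/3957) = 47/23742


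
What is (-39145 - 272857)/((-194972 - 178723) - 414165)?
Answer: 156001/393930 ≈ 0.39601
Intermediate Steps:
(-39145 - 272857)/((-194972 - 178723) - 414165) = -312002/(-373695 - 414165) = -312002/(-787860) = -312002*(-1/787860) = 156001/393930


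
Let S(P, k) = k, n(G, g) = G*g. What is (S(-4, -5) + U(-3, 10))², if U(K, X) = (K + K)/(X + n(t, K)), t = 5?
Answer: 361/25 ≈ 14.440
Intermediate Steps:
U(K, X) = 2*K/(X + 5*K) (U(K, X) = (K + K)/(X + 5*K) = (2*K)/(X + 5*K) = 2*K/(X + 5*K))
(S(-4, -5) + U(-3, 10))² = (-5 + 2*(-3)/(10 + 5*(-3)))² = (-5 + 2*(-3)/(10 - 15))² = (-5 + 2*(-3)/(-5))² = (-5 + 2*(-3)*(-⅕))² = (-5 + 6/5)² = (-19/5)² = 361/25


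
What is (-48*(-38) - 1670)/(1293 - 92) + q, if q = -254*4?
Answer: -1220062/1201 ≈ -1015.9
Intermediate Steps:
q = -1016
(-48*(-38) - 1670)/(1293 - 92) + q = (-48*(-38) - 1670)/(1293 - 92) - 1016 = (1824 - 1670)/1201 - 1016 = 154*(1/1201) - 1016 = 154/1201 - 1016 = -1220062/1201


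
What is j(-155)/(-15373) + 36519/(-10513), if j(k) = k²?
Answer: -813981412/161616349 ≈ -5.0365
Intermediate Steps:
j(-155)/(-15373) + 36519/(-10513) = (-155)²/(-15373) + 36519/(-10513) = 24025*(-1/15373) + 36519*(-1/10513) = -24025/15373 - 36519/10513 = -813981412/161616349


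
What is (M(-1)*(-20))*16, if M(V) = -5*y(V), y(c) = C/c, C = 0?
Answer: 0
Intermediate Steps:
y(c) = 0 (y(c) = 0/c = 0)
M(V) = 0 (M(V) = -5*0 = 0)
(M(-1)*(-20))*16 = (0*(-20))*16 = 0*16 = 0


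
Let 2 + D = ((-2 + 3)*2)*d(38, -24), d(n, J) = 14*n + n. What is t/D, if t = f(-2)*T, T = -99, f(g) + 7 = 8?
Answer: -99/1138 ≈ -0.086995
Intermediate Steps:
f(g) = 1 (f(g) = -7 + 8 = 1)
d(n, J) = 15*n
t = -99 (t = 1*(-99) = -99)
D = 1138 (D = -2 + ((-2 + 3)*2)*(15*38) = -2 + (1*2)*570 = -2 + 2*570 = -2 + 1140 = 1138)
t/D = -99/1138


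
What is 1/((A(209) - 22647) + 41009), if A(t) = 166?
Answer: 1/18528 ≈ 5.3972e-5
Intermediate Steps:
1/((A(209) - 22647) + 41009) = 1/((166 - 22647) + 41009) = 1/(-22481 + 41009) = 1/18528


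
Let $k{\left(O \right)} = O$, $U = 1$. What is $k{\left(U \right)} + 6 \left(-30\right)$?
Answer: $-179$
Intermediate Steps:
$k{\left(U \right)} + 6 \left(-30\right) = 1 + 6 \left(-30\right) = 1 - 180 = -179$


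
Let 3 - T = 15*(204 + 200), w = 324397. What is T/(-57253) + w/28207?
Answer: 18743551240/1614935371 ≈ 11.606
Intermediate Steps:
T = -6057 (T = 3 - 15*(204 + 200) = 3 - 15*404 = 3 - 1*6060 = 3 - 6060 = -6057)
T/(-57253) + w/28207 = -6057/(-57253) + 324397/28207 = -6057*(-1/57253) + 324397*(1/28207) = 6057/57253 + 324397/28207 = 18743551240/1614935371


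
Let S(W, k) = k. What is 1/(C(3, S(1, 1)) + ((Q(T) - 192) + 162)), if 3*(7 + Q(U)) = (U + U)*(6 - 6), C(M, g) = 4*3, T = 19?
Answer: -1/25 ≈ -0.040000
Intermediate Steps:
C(M, g) = 12
Q(U) = -7 (Q(U) = -7 + ((U + U)*(6 - 6))/3 = -7 + ((2*U)*0)/3 = -7 + (⅓)*0 = -7 + 0 = -7)
1/(C(3, S(1, 1)) + ((Q(T) - 192) + 162)) = 1/(12 + ((-7 - 192) + 162)) = 1/(12 + (-199 + 162)) = 1/(12 - 37) = 1/(-25) = -1/25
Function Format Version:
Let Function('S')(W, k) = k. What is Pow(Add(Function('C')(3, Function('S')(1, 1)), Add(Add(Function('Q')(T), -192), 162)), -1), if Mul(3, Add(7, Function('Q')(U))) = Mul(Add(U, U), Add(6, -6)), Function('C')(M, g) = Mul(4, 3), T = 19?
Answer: Rational(-1, 25) ≈ -0.040000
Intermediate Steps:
Function('C')(M, g) = 12
Function('Q')(U) = -7 (Function('Q')(U) = Add(-7, Mul(Rational(1, 3), Mul(Add(U, U), Add(6, -6)))) = Add(-7, Mul(Rational(1, 3), Mul(Mul(2, U), 0))) = Add(-7, Mul(Rational(1, 3), 0)) = Add(-7, 0) = -7)
Pow(Add(Function('C')(3, Function('S')(1, 1)), Add(Add(Function('Q')(T), -192), 162)), -1) = Pow(Add(12, Add(Add(-7, -192), 162)), -1) = Pow(Add(12, Add(-199, 162)), -1) = Pow(Add(12, -37), -1) = Pow(-25, -1) = Rational(-1, 25)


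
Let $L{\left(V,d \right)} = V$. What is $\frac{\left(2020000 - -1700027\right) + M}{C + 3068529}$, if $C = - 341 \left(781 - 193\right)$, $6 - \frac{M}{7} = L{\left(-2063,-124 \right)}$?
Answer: $\frac{287270}{220617} \approx 1.3021$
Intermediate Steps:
$M = 14483$ ($M = 42 - -14441 = 42 + 14441 = 14483$)
$C = -200508$ ($C = \left(-341\right) 588 = -200508$)
$\frac{\left(2020000 - -1700027\right) + M}{C + 3068529} = \frac{\left(2020000 - -1700027\right) + 14483}{-200508 + 3068529} = \frac{\left(2020000 + 1700027\right) + 14483}{2868021} = \left(3720027 + 14483\right) \frac{1}{2868021} = 3734510 \cdot \frac{1}{2868021} = \frac{287270}{220617}$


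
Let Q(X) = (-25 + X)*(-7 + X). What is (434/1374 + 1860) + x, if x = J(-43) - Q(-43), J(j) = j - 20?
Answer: -1101044/687 ≈ -1602.7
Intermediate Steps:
J(j) = -20 + j
x = -3463 (x = (-20 - 43) - (175 + (-43)² - 32*(-43)) = -63 - (175 + 1849 + 1376) = -63 - 1*3400 = -63 - 3400 = -3463)
(434/1374 + 1860) + x = (434/1374 + 1860) - 3463 = (434*(1/1374) + 1860) - 3463 = (217/687 + 1860) - 3463 = 1278037/687 - 3463 = -1101044/687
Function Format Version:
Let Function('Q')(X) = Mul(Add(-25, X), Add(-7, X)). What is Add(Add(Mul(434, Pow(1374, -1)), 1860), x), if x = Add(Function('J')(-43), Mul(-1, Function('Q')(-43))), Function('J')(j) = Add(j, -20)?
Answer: Rational(-1101044, 687) ≈ -1602.7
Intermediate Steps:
Function('J')(j) = Add(-20, j)
x = -3463 (x = Add(Add(-20, -43), Mul(-1, Add(175, Pow(-43, 2), Mul(-32, -43)))) = Add(-63, Mul(-1, Add(175, 1849, 1376))) = Add(-63, Mul(-1, 3400)) = Add(-63, -3400) = -3463)
Add(Add(Mul(434, Pow(1374, -1)), 1860), x) = Add(Add(Mul(434, Pow(1374, -1)), 1860), -3463) = Add(Add(Mul(434, Rational(1, 1374)), 1860), -3463) = Add(Add(Rational(217, 687), 1860), -3463) = Add(Rational(1278037, 687), -3463) = Rational(-1101044, 687)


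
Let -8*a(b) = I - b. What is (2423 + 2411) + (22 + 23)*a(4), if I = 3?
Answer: 38717/8 ≈ 4839.6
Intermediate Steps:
a(b) = -3/8 + b/8 (a(b) = -(3 - b)/8 = -3/8 + b/8)
(2423 + 2411) + (22 + 23)*a(4) = (2423 + 2411) + (22 + 23)*(-3/8 + (⅛)*4) = 4834 + 45*(-3/8 + ½) = 4834 + 45*(⅛) = 4834 + 45/8 = 38717/8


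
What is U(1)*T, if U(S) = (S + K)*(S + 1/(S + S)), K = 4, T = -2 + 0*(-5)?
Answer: -15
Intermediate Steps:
T = -2 (T = -2 + 0 = -2)
U(S) = (4 + S)*(S + 1/(2*S)) (U(S) = (S + 4)*(S + 1/(S + S)) = (4 + S)*(S + 1/(2*S)))
U(1)*T = (½ + 1² + 2/1 + 4*1)*(-2) = (½ + 1 + 2*1 + 4)*(-2) = (½ + 1 + 2 + 4)*(-2) = (15/2)*(-2) = -15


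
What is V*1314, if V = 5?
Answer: 6570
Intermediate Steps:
V*1314 = 5*1314 = 6570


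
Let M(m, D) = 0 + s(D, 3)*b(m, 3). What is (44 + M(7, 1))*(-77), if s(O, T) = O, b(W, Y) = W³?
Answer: -29799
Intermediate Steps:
M(m, D) = D*m³ (M(m, D) = 0 + D*m³ = D*m³)
(44 + M(7, 1))*(-77) = (44 + 1*7³)*(-77) = (44 + 1*343)*(-77) = (44 + 343)*(-77) = 387*(-77) = -29799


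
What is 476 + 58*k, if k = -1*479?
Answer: -27306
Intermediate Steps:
k = -479
476 + 58*k = 476 + 58*(-479) = 476 - 27782 = -27306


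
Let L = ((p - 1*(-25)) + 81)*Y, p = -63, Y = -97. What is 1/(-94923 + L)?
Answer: -1/99094 ≈ -1.0091e-5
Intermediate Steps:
L = -4171 (L = ((-63 - 1*(-25)) + 81)*(-97) = ((-63 + 25) + 81)*(-97) = (-38 + 81)*(-97) = 43*(-97) = -4171)
1/(-94923 + L) = 1/(-94923 - 4171) = 1/(-99094) = -1/99094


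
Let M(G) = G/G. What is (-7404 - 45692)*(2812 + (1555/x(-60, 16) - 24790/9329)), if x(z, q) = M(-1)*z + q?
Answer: -15114588198018/102619 ≈ -1.4729e+8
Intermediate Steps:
M(G) = 1
x(z, q) = q + z (x(z, q) = 1*z + q = z + q = q + z)
(-7404 - 45692)*(2812 + (1555/x(-60, 16) - 24790/9329)) = (-7404 - 45692)*(2812 + (1555/(16 - 60) - 24790/9329)) = -53096*(2812 + (1555/(-44) - 24790*1/9329)) = -53096*(2812 + (1555*(-1/44) - 24790/9329)) = -53096*(2812 + (-1555/44 - 24790/9329)) = -53096*(2812 - 15597355/410476) = -53096*1138661157/410476 = -15114588198018/102619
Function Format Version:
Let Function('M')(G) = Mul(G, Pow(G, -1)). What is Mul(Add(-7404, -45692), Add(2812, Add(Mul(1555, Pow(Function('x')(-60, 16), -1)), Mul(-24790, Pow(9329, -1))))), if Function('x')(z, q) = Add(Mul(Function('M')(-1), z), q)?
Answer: Rational(-15114588198018, 102619) ≈ -1.4729e+8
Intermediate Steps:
Function('M')(G) = 1
Function('x')(z, q) = Add(q, z) (Function('x')(z, q) = Add(Mul(1, z), q) = Add(z, q) = Add(q, z))
Mul(Add(-7404, -45692), Add(2812, Add(Mul(1555, Pow(Function('x')(-60, 16), -1)), Mul(-24790, Pow(9329, -1))))) = Mul(Add(-7404, -45692), Add(2812, Add(Mul(1555, Pow(Add(16, -60), -1)), Mul(-24790, Pow(9329, -1))))) = Mul(-53096, Add(2812, Add(Mul(1555, Pow(-44, -1)), Mul(-24790, Rational(1, 9329))))) = Mul(-53096, Add(2812, Add(Mul(1555, Rational(-1, 44)), Rational(-24790, 9329)))) = Mul(-53096, Add(2812, Add(Rational(-1555, 44), Rational(-24790, 9329)))) = Mul(-53096, Add(2812, Rational(-15597355, 410476))) = Mul(-53096, Rational(1138661157, 410476)) = Rational(-15114588198018, 102619)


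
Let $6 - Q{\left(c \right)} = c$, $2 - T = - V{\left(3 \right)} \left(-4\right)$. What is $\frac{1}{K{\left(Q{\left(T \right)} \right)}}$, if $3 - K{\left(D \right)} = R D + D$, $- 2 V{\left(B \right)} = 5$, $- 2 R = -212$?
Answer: $\frac{1}{645} \approx 0.0015504$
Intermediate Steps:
$R = 106$ ($R = \left(- \frac{1}{2}\right) \left(-212\right) = 106$)
$V{\left(B \right)} = - \frac{5}{2}$ ($V{\left(B \right)} = \left(- \frac{1}{2}\right) 5 = - \frac{5}{2}$)
$T = 12$ ($T = 2 - \left(-1\right) \left(- \frac{5}{2}\right) \left(-4\right) = 2 - \frac{5}{2} \left(-4\right) = 2 - -10 = 2 + 10 = 12$)
$Q{\left(c \right)} = 6 - c$
$K{\left(D \right)} = 3 - 107 D$ ($K{\left(D \right)} = 3 - \left(106 D + D\right) = 3 - 107 D$)
$\frac{1}{K{\left(Q{\left(T \right)} \right)}} = \frac{1}{3 - 107 \left(6 - 12\right)} = \frac{1}{3 - -642} = \frac{1}{3 + 642} = \frac{1}{645}$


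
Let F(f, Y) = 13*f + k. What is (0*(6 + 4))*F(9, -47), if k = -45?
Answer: 0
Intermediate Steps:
F(f, Y) = -45 + 13*f (F(f, Y) = 13*f - 45 = -45 + 13*f)
(0*(6 + 4))*F(9, -47) = (0*(6 + 4))*(-45 + 13*9) = (0*10)*(-45 + 117) = 0*72 = 0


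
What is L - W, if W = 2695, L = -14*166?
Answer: -5019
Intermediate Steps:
L = -2324
L - W = -2324 - 1*2695 = -2324 - 2695 = -5019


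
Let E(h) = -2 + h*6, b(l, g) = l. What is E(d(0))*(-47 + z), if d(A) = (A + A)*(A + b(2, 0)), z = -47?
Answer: 188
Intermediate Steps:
d(A) = 2*A*(2 + A) (d(A) = (A + A)*(A + 2) = (2*A)*(2 + A) = 2*A*(2 + A))
E(h) = -2 + 6*h
E(d(0))*(-47 + z) = (-2 + 6*(2*0*(2 + 0)))*(-47 - 47) = (-2 + 6*(2*0*2))*(-94) = (-2 + 6*0)*(-94) = (-2 + 0)*(-94) = -2*(-94) = 188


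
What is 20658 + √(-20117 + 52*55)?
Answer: 20658 + I*√17257 ≈ 20658.0 + 131.37*I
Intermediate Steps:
20658 + √(-20117 + 52*55) = 20658 + √(-20117 + 2860) = 20658 + √(-17257) = 20658 + I*√17257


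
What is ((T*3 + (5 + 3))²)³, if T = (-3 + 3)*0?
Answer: 262144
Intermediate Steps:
T = 0 (T = 0*0 = 0)
((T*3 + (5 + 3))²)³ = ((0*3 + (5 + 3))²)³ = ((0 + 8)²)³ = (8²)³ = 64³ = 262144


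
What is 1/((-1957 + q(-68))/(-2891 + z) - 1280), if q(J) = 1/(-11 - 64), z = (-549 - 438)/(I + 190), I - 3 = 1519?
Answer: -53039775/67855014784 ≈ -0.00078166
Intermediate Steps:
I = 1522 (I = 3 + 1519 = 1522)
z = -987/1712 (z = (-549 - 438)/(1522 + 190) = -987/1712 ≈ -0.57652)
q(J) = -1/75 (q(J) = 1/(-75) = -1/75)
1/((-1957 + q(-68))/(-2891 + z) - 1280) = 1/((-1957 - 1/75)/(-2891 - 987/1712) - 1280) = 1/(-146776/(75*(-4950379/1712)) - 1280) = 1/(-146776/75*(-1712/4950379) - 1280) = 1/(35897216/53039775 - 1280) = 1/(-67855014784/53039775) = -53039775/67855014784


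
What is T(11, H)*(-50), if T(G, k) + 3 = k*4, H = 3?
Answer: -450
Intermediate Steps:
T(G, k) = -3 + 4*k (T(G, k) = -3 + k*4 = -3 + 4*k)
T(11, H)*(-50) = (-3 + 4*3)*(-50) = (-3 + 12)*(-50) = 9*(-50) = -450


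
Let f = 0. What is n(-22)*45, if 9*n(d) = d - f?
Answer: -110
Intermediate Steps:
n(d) = d/9 (n(d) = (d - 1*0)/9 = (d + 0)/9 = d/9)
n(-22)*45 = ((⅑)*(-22))*45 = -22/9*45 = -110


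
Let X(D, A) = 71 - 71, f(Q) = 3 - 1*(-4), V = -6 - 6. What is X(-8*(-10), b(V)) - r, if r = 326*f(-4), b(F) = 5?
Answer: -2282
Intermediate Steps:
V = -12
f(Q) = 7 (f(Q) = 3 + 4 = 7)
X(D, A) = 0
r = 2282 (r = 326*7 = 2282)
X(-8*(-10), b(V)) - r = 0 - 1*2282 = 0 - 2282 = -2282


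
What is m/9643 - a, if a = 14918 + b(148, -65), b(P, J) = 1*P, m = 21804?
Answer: -145259634/9643 ≈ -15064.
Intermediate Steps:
b(P, J) = P
a = 15066 (a = 14918 + 148 = 15066)
m/9643 - a = 21804/9643 - 1*15066 = 21804*(1/9643) - 15066 = 21804/9643 - 15066 = -145259634/9643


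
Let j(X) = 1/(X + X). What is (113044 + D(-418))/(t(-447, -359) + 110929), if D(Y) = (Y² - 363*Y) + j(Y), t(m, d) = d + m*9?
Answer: 367423671/89073292 ≈ 4.1250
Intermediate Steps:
j(X) = 1/(2*X)
t(m, d) = d + 9*m
D(Y) = Y² + 1/(2*Y) - 363*Y (D(Y) = (Y² - 363*Y) + 1/(2*Y) = Y² + 1/(2*Y) - 363*Y)
(113044 + D(-418))/(t(-447, -359) + 110929) = (113044 + ((-418)² + (½)/(-418) - 363*(-418)))/((-359 + 9*(-447)) + 110929) = (113044 + (174724 + (½)*(-1/418) + 151734))/((-359 - 4023) + 110929) = (113044 + (174724 - 1/836 + 151734))/(-4382 + 110929) = (113044 + 272918887/836)/106547 = (367423671/836)*(1/106547) = 367423671/89073292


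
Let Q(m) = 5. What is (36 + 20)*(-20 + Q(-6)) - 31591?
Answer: -32431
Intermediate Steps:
(36 + 20)*(-20 + Q(-6)) - 31591 = (36 + 20)*(-20 + 5) - 31591 = 56*(-15) - 31591 = -840 - 31591 = -32431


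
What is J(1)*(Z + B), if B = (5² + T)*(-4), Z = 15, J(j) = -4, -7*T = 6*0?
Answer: 340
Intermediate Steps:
T = 0 (T = -6*0/7 = -⅐*0 = 0)
B = -100 (B = (5² + 0)*(-4) = (25 + 0)*(-4) = 25*(-4) = -100)
J(1)*(Z + B) = -4*(15 - 100) = -4*(-85) = 340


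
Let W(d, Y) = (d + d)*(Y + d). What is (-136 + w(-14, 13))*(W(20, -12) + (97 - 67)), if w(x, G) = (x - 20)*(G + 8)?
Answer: -297500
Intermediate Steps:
w(x, G) = (-20 + x)*(8 + G)
W(d, Y) = 2*d*(Y + d) (W(d, Y) = (2*d)*(Y + d) = 2*d*(Y + d))
(-136 + w(-14, 13))*(W(20, -12) + (97 - 67)) = (-136 + (-160 - 20*13 + 8*(-14) + 13*(-14)))*(2*20*(-12 + 20) + (97 - 67)) = (-136 + (-160 - 260 - 112 - 182))*(2*20*8 + 30) = (-136 - 714)*(320 + 30) = -850*350 = -297500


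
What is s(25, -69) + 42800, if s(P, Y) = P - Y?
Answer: 42894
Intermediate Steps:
s(25, -69) + 42800 = (25 - 1*(-69)) + 42800 = (25 + 69) + 42800 = 94 + 42800 = 42894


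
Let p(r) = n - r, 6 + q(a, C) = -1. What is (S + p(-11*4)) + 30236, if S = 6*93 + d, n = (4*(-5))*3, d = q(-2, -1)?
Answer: 30771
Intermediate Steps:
q(a, C) = -7 (q(a, C) = -6 - 1 = -7)
d = -7
n = -60 (n = -20*3 = -60)
S = 551 (S = 6*93 - 7 = 558 - 7 = 551)
p(r) = -60 - r
(S + p(-11*4)) + 30236 = (551 + (-60 - (-11)*4)) + 30236 = (551 + (-60 - 1*(-44))) + 30236 = (551 + (-60 + 44)) + 30236 = (551 - 16) + 30236 = 535 + 30236 = 30771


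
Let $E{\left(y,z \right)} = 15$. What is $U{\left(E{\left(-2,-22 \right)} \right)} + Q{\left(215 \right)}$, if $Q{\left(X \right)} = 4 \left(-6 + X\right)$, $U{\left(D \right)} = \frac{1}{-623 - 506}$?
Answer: $\frac{943843}{1129} \approx 836.0$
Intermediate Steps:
$U{\left(D \right)} = - \frac{1}{1129}$ ($U{\left(D \right)} = \frac{1}{-1129} = - \frac{1}{1129}$)
$Q{\left(X \right)} = -24 + 4 X$
$U{\left(E{\left(-2,-22 \right)} \right)} + Q{\left(215 \right)} = - \frac{1}{1129} + \left(-24 + 4 \cdot 215\right) = - \frac{1}{1129} + \left(-24 + 860\right) = - \frac{1}{1129} + 836 = \frac{943843}{1129}$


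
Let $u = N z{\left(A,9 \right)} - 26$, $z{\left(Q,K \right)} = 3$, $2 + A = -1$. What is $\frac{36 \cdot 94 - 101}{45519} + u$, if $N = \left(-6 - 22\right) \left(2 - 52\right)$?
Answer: $\frac{189999589}{45519} \approx 4174.1$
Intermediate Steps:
$A = -3$ ($A = -2 - 1 = -3$)
$N = 1400$ ($N = \left(-28\right) \left(-50\right) = 1400$)
$u = 4174$ ($u = 1400 \cdot 3 - 26 = 4200 - 26 = 4174$)
$\frac{36 \cdot 94 - 101}{45519} + u = \frac{36 \cdot 94 - 101}{45519} + 4174 = \left(3384 - 101\right) \frac{1}{45519} + 4174 = 3283 \cdot \frac{1}{45519} + 4174 = \frac{3283}{45519} + 4174 = \frac{189999589}{45519}$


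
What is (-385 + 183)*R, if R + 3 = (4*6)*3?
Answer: -13938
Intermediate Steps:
R = 69 (R = -3 + (4*6)*3 = -3 + 24*3 = -3 + 72 = 69)
(-385 + 183)*R = (-385 + 183)*69 = -202*69 = -13938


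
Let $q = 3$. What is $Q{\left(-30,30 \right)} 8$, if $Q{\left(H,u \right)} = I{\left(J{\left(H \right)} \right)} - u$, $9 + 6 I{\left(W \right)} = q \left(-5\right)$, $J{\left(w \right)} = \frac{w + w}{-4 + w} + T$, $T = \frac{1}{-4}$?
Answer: $-272$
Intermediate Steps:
$T = - \frac{1}{4} \approx -0.25$
$J{\left(w \right)} = - \frac{1}{4} + \frac{2 w}{-4 + w}$ ($J{\left(w \right)} = \frac{w + w}{-4 + w} - \frac{1}{4} = \frac{2 w}{-4 + w} - \frac{1}{4} = - \frac{1}{4} + \frac{2 w}{-4 + w}$)
$I{\left(W \right)} = -4$ ($I{\left(W \right)} = - \frac{3}{2} + \frac{3 \left(-5\right)}{6} = - \frac{3}{2} + \frac{1}{6} \left(-15\right) = - \frac{3}{2} - \frac{5}{2} = -4$)
$Q{\left(H,u \right)} = -4 - u$
$Q{\left(-30,30 \right)} 8 = \left(-4 - 30\right) 8 = \left(-34\right) 8 = -272$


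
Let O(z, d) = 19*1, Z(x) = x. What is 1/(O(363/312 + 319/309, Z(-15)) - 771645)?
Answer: -1/771626 ≈ -1.2960e-6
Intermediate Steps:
O(z, d) = 19
1/(O(363/312 + 319/309, Z(-15)) - 771645) = 1/(19 - 771645) = 1/(-771626) = -1/771626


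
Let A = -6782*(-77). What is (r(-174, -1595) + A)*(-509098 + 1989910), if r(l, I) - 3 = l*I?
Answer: 1184274954564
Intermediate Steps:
r(l, I) = 3 + I*l (r(l, I) = 3 + l*I = 3 + I*l)
A = 522214
(r(-174, -1595) + A)*(-509098 + 1989910) = ((3 - 1595*(-174)) + 522214)*(-509098 + 1989910) = ((3 + 277530) + 522214)*1480812 = (277533 + 522214)*1480812 = 799747*1480812 = 1184274954564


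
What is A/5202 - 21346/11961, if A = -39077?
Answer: -64271321/6913458 ≈ -9.2966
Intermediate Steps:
A/5202 - 21346/11961 = -39077/5202 - 21346/11961 = -64271321/6913458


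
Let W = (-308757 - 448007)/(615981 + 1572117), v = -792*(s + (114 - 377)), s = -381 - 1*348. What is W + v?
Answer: 859554535154/1094049 ≈ 7.8566e+5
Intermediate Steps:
s = -729 (s = -381 - 348 = -729)
v = 785664 (v = -792*(-729 + (114 - 377)) = -792*(-729 - 263) = -792*(-992) = 785664)
W = -378382/1094049 (W = -756764/2188098 = -756764*1/2188098 = -378382/1094049 ≈ -0.34585)
W + v = -378382/1094049 + 785664 = 859554535154/1094049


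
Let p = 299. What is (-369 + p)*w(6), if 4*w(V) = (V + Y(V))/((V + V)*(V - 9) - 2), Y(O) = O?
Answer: 105/19 ≈ 5.5263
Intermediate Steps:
w(V) = V/(2*(-2 + 2*V*(-9 + V))) (w(V) = ((V + V)/((V + V)*(V - 9) - 2))/4 = ((2*V)/((2*V)*(-9 + V) - 2))/4 = ((2*V)/(2*V*(-9 + V) - 2))/4 = ((2*V)/(-2 + 2*V*(-9 + V)))/4 = (2*V/(-2 + 2*V*(-9 + V)))/4 = V/(2*(-2 + 2*V*(-9 + V))))
(-369 + p)*w(6) = (-369 + 299)*((1/4)*6/(-1 + 6**2 - 9*6)) = -35*6/(2*(-1 + 36 - 54)) = -35*6/(2*(-19)) = -35*6*(-1)/(2*19) = -70*(-3/38) = 105/19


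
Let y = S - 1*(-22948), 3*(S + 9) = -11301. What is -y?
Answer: -19172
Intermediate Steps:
S = -3776 (S = -9 + (⅓)*(-11301) = -9 - 3767 = -3776)
y = 19172 (y = -3776 - 1*(-22948) = -3776 + 22948 = 19172)
-y = -1*19172 = -19172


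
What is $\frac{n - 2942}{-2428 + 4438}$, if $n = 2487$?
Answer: $- \frac{91}{402} \approx -0.22637$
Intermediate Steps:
$\frac{n - 2942}{-2428 + 4438} = \frac{2487 - 2942}{-2428 + 4438} = - \frac{455}{2010} = \left(-455\right) \frac{1}{2010} = - \frac{91}{402}$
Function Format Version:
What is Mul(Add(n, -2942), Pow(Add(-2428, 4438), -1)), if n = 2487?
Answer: Rational(-91, 402) ≈ -0.22637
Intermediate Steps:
Mul(Add(n, -2942), Pow(Add(-2428, 4438), -1)) = Mul(Add(2487, -2942), Pow(Add(-2428, 4438), -1)) = Mul(-455, Pow(2010, -1)) = Mul(-455, Rational(1, 2010)) = Rational(-91, 402)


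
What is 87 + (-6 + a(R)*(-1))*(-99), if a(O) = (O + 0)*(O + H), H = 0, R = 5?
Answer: 3156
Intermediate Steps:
a(O) = O² (a(O) = (O + 0)*(O + 0) = O*O = O²)
87 + (-6 + a(R)*(-1))*(-99) = 87 + (-6 + 5²*(-1))*(-99) = 87 + (-6 + 25*(-1))*(-99) = 87 + (-6 - 25)*(-99) = 87 - 31*(-99) = 87 + 3069 = 3156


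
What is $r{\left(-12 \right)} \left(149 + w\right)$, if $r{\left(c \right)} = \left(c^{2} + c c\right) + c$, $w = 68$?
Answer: $59892$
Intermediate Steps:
$r{\left(c \right)} = c + 2 c^{2}$ ($r{\left(c \right)} = \left(c^{2} + c^{2}\right) + c = 2 c^{2} + c = c + 2 c^{2}$)
$r{\left(-12 \right)} \left(149 + w\right) = - 12 \left(1 + 2 \left(-12\right)\right) \left(149 + 68\right) = - 12 \left(1 - 24\right) 217 = \left(-12\right) \left(-23\right) 217 = 276 \cdot 217 = 59892$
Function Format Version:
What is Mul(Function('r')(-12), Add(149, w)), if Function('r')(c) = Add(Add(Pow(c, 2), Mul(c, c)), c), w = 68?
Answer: 59892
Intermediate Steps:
Function('r')(c) = Add(c, Mul(2, Pow(c, 2))) (Function('r')(c) = Add(Add(Pow(c, 2), Pow(c, 2)), c) = Add(Mul(2, Pow(c, 2)), c) = Add(c, Mul(2, Pow(c, 2))))
Mul(Function('r')(-12), Add(149, w)) = Mul(Mul(-12, Add(1, Mul(2, -12))), Add(149, 68)) = Mul(Mul(-12, Add(1, -24)), 217) = Mul(Mul(-12, -23), 217) = Mul(276, 217) = 59892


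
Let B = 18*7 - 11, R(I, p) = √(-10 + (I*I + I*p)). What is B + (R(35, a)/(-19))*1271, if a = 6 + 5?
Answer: -48655/19 ≈ -2560.8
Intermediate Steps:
a = 11
R(I, p) = √(-10 + I² + I*p) (R(I, p) = √(-10 + (I² + I*p)) = √(-10 + I² + I*p))
B = 115 (B = 126 - 11 = 115)
B + (R(35, a)/(-19))*1271 = 115 + (√(-10 + 35² + 35*11)/(-19))*1271 = 115 + (√(-10 + 1225 + 385)*(-1/19))*1271 = 115 + (√1600*(-1/19))*1271 = 115 + (40*(-1/19))*1271 = 115 - 40/19*1271 = 115 - 50840/19 = -48655/19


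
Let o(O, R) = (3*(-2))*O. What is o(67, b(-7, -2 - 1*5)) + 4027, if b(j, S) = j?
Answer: 3625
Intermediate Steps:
o(O, R) = -6*O
o(67, b(-7, -2 - 1*5)) + 4027 = -6*67 + 4027 = -402 + 4027 = 3625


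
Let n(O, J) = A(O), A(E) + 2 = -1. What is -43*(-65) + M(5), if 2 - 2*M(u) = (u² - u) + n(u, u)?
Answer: 5575/2 ≈ 2787.5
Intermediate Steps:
A(E) = -3 (A(E) = -2 - 1 = -3)
n(O, J) = -3
M(u) = 5/2 + u/2 - u²/2 (M(u) = 1 - ((u² - u) - 3)/2 = 1 - (-3 + u² - u)/2 = 1 + (3/2 + u/2 - u²/2) = 5/2 + u/2 - u²/2)
-43*(-65) + M(5) = -43*(-65) + (5/2 + (½)*5 - ½*5²) = 2795 + (5/2 + 5/2 - ½*25) = 2795 + (5/2 + 5/2 - 25/2) = 2795 - 15/2 = 5575/2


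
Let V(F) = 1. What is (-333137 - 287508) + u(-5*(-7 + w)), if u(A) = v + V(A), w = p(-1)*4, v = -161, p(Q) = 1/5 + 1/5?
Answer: -620805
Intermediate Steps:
p(Q) = ⅖ (p(Q) = 1*(⅕) + 1*(⅕) = ⅕ + ⅕ = ⅖)
w = 8/5 (w = (⅖)*4 = 8/5 ≈ 1.6000)
u(A) = -160 (u(A) = -161 + 1 = -160)
(-333137 - 287508) + u(-5*(-7 + w)) = (-333137 - 287508) - 160 = -620645 - 160 = -620805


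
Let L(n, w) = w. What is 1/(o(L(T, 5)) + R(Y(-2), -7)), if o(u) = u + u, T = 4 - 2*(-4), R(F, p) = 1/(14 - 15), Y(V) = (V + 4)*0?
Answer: ⅑ ≈ 0.11111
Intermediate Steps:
Y(V) = 0 (Y(V) = (4 + V)*0 = 0)
R(F, p) = -1 (R(F, p) = 1/(-1) = -1)
T = 12 (T = 4 + 8 = 12)
o(u) = 2*u
1/(o(L(T, 5)) + R(Y(-2), -7)) = 1/(2*5 - 1) = 1/(10 - 1) = 1/9 = ⅑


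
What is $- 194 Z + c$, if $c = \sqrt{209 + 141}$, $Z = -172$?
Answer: $33368 + 5 \sqrt{14} \approx 33387.0$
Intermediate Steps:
$c = 5 \sqrt{14}$ ($c = \sqrt{350} = 5 \sqrt{14} \approx 18.708$)
$- 194 Z + c = \left(-194\right) \left(-172\right) + 5 \sqrt{14} = 33368 + 5 \sqrt{14}$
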